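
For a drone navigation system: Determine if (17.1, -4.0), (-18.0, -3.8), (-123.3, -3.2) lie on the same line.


Cross product: ((-18)-17.1)*((-3.2)-(-4)) - ((-3.8)-(-4))*((-123.3)-17.1)
= 0

Yes, collinear


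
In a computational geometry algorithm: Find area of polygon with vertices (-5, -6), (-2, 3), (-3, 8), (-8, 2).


Shoelace sum: ((-5)*3 - (-2)*(-6)) + ((-2)*8 - (-3)*3) + ((-3)*2 - (-8)*8) + ((-8)*(-6) - (-5)*2)
= 82
Area = |82|/2 = 41

41


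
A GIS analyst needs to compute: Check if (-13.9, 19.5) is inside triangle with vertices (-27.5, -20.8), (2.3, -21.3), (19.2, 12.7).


Cross products: AB x AP = 1207.74, BC x BP = 1240.32, CA x CP = -1426.41
All same sign? no

No, outside


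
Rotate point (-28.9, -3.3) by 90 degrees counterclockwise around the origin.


90° CCW: (x,y) -> (-y, x)
(-28.9,-3.3) -> (3.3, -28.9)

(3.3, -28.9)


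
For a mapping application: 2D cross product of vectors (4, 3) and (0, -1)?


u x v = u_x*v_y - u_y*v_x = 4*(-1) - 3*0
= (-4) - 0 = -4

-4


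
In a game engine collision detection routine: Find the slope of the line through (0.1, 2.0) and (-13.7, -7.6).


slope = (y2-y1)/(x2-x1) = ((-7.6)-2)/((-13.7)-0.1) = (-9.6)/(-13.8) = 0.6957

0.6957


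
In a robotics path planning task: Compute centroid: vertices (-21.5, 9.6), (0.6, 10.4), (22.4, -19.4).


Centroid = ((x_A+x_B+x_C)/3, (y_A+y_B+y_C)/3)
= (((-21.5)+0.6+22.4)/3, (9.6+10.4+(-19.4))/3)
= (0.5, 0.2)

(0.5, 0.2)


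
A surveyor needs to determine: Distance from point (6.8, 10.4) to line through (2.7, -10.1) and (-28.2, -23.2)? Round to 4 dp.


|cross product| = 579.74
|line direction| = sqrt(1126.42) = 33.5622
Distance = 579.74/sqrt(1126.42) = 17.2736

17.2736


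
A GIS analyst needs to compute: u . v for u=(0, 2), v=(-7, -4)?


u . v = u_x*v_x + u_y*v_y = 0*(-7) + 2*(-4)
= 0 + (-8) = -8

-8


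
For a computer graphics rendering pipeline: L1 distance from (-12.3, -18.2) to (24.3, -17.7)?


|(-12.3)-24.3| + |(-18.2)-(-17.7)| = 36.6 + 0.5 = 37.1

37.1


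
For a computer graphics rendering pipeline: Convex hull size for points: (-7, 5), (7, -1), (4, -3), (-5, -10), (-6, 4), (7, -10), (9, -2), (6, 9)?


Convex hull vertices (CCW): (-7, 5), (-5, -10), (7, -10), (9, -2), (6, 9)
Count = 5

5


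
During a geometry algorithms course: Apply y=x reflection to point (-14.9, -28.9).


Reflection over y=x: (x,y) -> (y,x)
(-14.9, -28.9) -> (-28.9, -14.9)

(-28.9, -14.9)


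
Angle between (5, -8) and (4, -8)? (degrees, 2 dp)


u.v = 84, |u| = sqrt(89) = 9.434, |v| = sqrt(80) = 8.9443
cos(theta) = u.v/(|u||v|) = 84/sqrt(7120) = 0.995495
theta = acos(0.995495) = 5.44 degrees

5.44 degrees


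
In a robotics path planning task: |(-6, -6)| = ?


|u| = sqrt((-6)^2 + (-6)^2) = sqrt(72) = 8.4853

8.4853


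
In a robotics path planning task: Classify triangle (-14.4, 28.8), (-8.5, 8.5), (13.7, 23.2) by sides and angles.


Side lengths squared: AB^2=446.9, BC^2=708.93, CA^2=820.97
Sorted: [446.9, 708.93, 820.97]
By sides: Scalene, By angles: Acute

Scalene, Acute


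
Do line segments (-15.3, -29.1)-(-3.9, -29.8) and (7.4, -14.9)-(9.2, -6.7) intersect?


Cross products: d1=160.58, d2=65.84, d3=177.77, d4=272.51
d1*d2 < 0 and d3*d4 < 0? no

No, they don't intersect


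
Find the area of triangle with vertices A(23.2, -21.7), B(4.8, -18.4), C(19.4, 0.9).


Area = |x_A(y_B-y_C) + x_B(y_C-y_A) + x_C(y_A-y_B)|/2
= |(-447.76) + 108.48 + (-64.02)|/2
= 403.3/2 = 201.65

201.65


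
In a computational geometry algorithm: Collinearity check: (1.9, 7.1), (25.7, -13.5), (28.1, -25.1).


Cross product: (25.7-1.9)*((-25.1)-7.1) - ((-13.5)-7.1)*(28.1-1.9)
= -226.64

No, not collinear


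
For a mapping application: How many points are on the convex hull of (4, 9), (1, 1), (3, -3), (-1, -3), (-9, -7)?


Convex hull vertices (CCW): (-9, -7), (3, -3), (4, 9)
Count = 3

3


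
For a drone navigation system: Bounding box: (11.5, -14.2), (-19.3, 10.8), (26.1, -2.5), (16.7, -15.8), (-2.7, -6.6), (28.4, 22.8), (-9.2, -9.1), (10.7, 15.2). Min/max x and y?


x range: [-19.3, 28.4]
y range: [-15.8, 22.8]
Bounding box: (-19.3,-15.8) to (28.4,22.8)

(-19.3,-15.8) to (28.4,22.8)


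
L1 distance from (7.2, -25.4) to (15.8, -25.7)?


|7.2-15.8| + |(-25.4)-(-25.7)| = 8.6 + 0.3 = 8.9

8.9


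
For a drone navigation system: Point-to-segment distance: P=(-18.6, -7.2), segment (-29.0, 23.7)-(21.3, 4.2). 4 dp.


Project P onto AB: t = 0.3868 (clamped to [0,1])
Closest point on segment: (-9.5448, 16.1577)
Distance: 25.0515

25.0515


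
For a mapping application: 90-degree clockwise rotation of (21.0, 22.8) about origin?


90° CW: (x,y) -> (y, -x)
(21,22.8) -> (22.8, -21)

(22.8, -21)


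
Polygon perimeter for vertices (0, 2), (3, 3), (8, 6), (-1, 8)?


Sides: (0, 2)->(3, 3): sqrt(10) = 3.162278, (3, 3)->(8, 6): sqrt(34) = 5.830952, (8, 6)->(-1, 8): sqrt(85) = 9.219544, (-1, 8)->(0, 2): sqrt(37) = 6.082763
Sum = 24.295537
Perimeter = 24.2955

24.2955


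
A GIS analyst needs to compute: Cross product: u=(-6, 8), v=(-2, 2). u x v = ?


u x v = u_x*v_y - u_y*v_x = (-6)*2 - 8*(-2)
= (-12) - (-16) = 4

4


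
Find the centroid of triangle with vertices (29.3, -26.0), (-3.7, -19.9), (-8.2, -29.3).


Centroid = ((x_A+x_B+x_C)/3, (y_A+y_B+y_C)/3)
= ((29.3+(-3.7)+(-8.2))/3, ((-26)+(-19.9)+(-29.3))/3)
= (5.8, -25.0667)

(5.8, -25.0667)


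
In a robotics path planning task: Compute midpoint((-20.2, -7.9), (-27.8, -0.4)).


M = (((-20.2)+(-27.8))/2, ((-7.9)+(-0.4))/2)
= (-24, -4.15)

(-24, -4.15)


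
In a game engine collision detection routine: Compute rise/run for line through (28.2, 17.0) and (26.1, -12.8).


slope = (y2-y1)/(x2-x1) = ((-12.8)-17)/(26.1-28.2) = (-29.8)/(-2.1) = 14.1905

14.1905


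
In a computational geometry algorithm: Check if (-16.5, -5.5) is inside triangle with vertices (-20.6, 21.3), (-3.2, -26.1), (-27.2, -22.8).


Cross products: AB x AP = -271.98, BC x BP = -450.51, CA x CP = -357.69
All same sign? yes

Yes, inside


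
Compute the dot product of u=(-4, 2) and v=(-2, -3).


u . v = u_x*v_x + u_y*v_y = (-4)*(-2) + 2*(-3)
= 8 + (-6) = 2

2


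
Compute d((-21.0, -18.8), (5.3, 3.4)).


dx=26.3, dy=22.2
d^2 = 26.3^2 + 22.2^2 = 1184.53
d = sqrt(1184.53) = 34.417

34.417


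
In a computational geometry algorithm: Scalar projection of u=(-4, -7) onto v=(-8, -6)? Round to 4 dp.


u.v = 74, |v| = sqrt(100) = 10
Scalar projection = u.v / |v| = 74 / sqrt(100) = 7.4

7.4


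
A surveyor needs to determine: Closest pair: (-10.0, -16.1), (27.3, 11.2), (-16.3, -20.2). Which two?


d(P0,P1) = 46.2232, d(P0,P2) = 7.5166, d(P1,P2) = 53.7301
Closest: P0 and P2

Closest pair: (-10.0, -16.1) and (-16.3, -20.2), distance = 7.5166


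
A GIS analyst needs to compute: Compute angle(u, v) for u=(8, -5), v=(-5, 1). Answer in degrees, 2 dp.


u.v = -45, |u| = sqrt(89) = 9.434, |v| = sqrt(26) = 5.099
cos(theta) = u.v/(|u||v|) = -45/sqrt(2314) = -0.935472
theta = acos(-0.935472) = 159.3 degrees

159.3 degrees


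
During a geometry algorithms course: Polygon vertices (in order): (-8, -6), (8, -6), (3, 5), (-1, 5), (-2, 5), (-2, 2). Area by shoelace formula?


Shoelace sum: ((-8)*(-6) - 8*(-6)) + (8*5 - 3*(-6)) + (3*5 - (-1)*5) + ((-1)*5 - (-2)*5) + ((-2)*2 - (-2)*5) + ((-2)*(-6) - (-8)*2)
= 213
Area = |213|/2 = 106.5

106.5


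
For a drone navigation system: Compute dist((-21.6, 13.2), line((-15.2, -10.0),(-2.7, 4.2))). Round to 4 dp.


|cross product| = 380.88
|line direction| = sqrt(357.89) = 18.918
Distance = 380.88/sqrt(357.89) = 20.1332

20.1332


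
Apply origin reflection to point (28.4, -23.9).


Reflection over origin: (x,y) -> (-x,-y)
(28.4, -23.9) -> (-28.4, 23.9)

(-28.4, 23.9)


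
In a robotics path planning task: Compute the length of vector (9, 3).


|u| = sqrt(9^2 + 3^2) = sqrt(90) = 9.4868

9.4868


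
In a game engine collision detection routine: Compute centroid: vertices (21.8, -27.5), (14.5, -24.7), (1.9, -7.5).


Centroid = ((x_A+x_B+x_C)/3, (y_A+y_B+y_C)/3)
= ((21.8+14.5+1.9)/3, ((-27.5)+(-24.7)+(-7.5))/3)
= (12.7333, -19.9)

(12.7333, -19.9)


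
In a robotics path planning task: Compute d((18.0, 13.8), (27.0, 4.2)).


dx=9, dy=-9.6
d^2 = 9^2 + (-9.6)^2 = 173.16
d = sqrt(173.16) = 13.159

13.159


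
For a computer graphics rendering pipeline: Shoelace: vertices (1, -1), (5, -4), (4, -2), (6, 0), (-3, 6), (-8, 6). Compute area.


Shoelace sum: (1*(-4) - 5*(-1)) + (5*(-2) - 4*(-4)) + (4*0 - 6*(-2)) + (6*6 - (-3)*0) + ((-3)*6 - (-8)*6) + ((-8)*(-1) - 1*6)
= 87
Area = |87|/2 = 43.5

43.5


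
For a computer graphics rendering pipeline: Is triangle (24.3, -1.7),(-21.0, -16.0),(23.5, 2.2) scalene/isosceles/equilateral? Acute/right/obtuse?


Side lengths squared: AB^2=2256.58, BC^2=2311.49, CA^2=15.85
Sorted: [15.85, 2256.58, 2311.49]
By sides: Scalene, By angles: Obtuse

Scalene, Obtuse


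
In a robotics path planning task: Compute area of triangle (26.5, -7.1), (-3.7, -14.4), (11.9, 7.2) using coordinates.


Area = |x_A(y_B-y_C) + x_B(y_C-y_A) + x_C(y_A-y_B)|/2
= |(-572.4) + (-52.91) + 86.87|/2
= 538.44/2 = 269.22

269.22


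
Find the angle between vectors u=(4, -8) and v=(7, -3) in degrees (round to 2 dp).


u.v = 52, |u| = sqrt(80) = 8.9443, |v| = sqrt(58) = 7.6158
cos(theta) = u.v/(|u||v|) = 52/sqrt(4640) = 0.763386
theta = acos(0.763386) = 40.24 degrees

40.24 degrees


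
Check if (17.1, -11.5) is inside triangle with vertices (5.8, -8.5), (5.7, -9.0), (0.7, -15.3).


Cross products: AB x AP = 5.95, BC x BP = 84.32, CA x CP = -92.14
All same sign? no

No, outside


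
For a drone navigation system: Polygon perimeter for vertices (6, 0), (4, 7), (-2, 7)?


Sides: (6, 0)->(4, 7): sqrt(53) = 7.28011, (4, 7)->(-2, 7): sqrt(36) = 6, (-2, 7)->(6, 0): sqrt(113) = 10.630146
Sum = 23.910256
Perimeter = 23.9103

23.9103


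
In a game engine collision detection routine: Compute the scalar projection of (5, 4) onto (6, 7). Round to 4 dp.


u.v = 58, |v| = sqrt(85) = 9.2195
Scalar projection = u.v / |v| = 58 / sqrt(85) = 6.291

6.291


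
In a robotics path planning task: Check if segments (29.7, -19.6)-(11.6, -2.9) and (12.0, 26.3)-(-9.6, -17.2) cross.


Cross products: d1=1761.39, d2=613.32, d3=-535.2, d4=612.87
d1*d2 < 0 and d3*d4 < 0? no

No, they don't intersect


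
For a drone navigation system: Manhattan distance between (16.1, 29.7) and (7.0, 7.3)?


|16.1-7| + |29.7-7.3| = 9.1 + 22.4 = 31.5

31.5


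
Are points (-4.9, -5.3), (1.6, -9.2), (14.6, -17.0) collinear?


Cross product: (1.6-(-4.9))*((-17)-(-5.3)) - ((-9.2)-(-5.3))*(14.6-(-4.9))
= 0

Yes, collinear


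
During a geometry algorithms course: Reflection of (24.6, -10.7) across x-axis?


Reflection over x-axis: (x,y) -> (x,-y)
(24.6, -10.7) -> (24.6, 10.7)

(24.6, 10.7)


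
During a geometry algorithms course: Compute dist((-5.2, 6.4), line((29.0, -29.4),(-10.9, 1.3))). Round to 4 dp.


|cross product| = 378.48
|line direction| = sqrt(2534.5) = 50.3438
Distance = 378.48/sqrt(2534.5) = 7.5179

7.5179


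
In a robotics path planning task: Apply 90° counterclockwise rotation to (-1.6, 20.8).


90° CCW: (x,y) -> (-y, x)
(-1.6,20.8) -> (-20.8, -1.6)

(-20.8, -1.6)


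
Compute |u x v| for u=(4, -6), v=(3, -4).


|u x v| = |4*(-4) - (-6)*3|
= |(-16) - (-18)| = 2

2


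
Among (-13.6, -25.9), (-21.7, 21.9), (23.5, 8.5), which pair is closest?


d(P0,P1) = 48.4814, d(P0,P2) = 50.5942, d(P1,P2) = 47.1445
Closest: P1 and P2

Closest pair: (-21.7, 21.9) and (23.5, 8.5), distance = 47.1445


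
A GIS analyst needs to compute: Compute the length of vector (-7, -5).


|u| = sqrt((-7)^2 + (-5)^2) = sqrt(74) = 8.6023

8.6023


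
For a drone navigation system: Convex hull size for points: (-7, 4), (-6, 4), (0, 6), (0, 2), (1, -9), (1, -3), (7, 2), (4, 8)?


Convex hull vertices (CCW): (-7, 4), (1, -9), (7, 2), (4, 8)
Count = 4

4


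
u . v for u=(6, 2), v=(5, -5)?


u . v = u_x*v_x + u_y*v_y = 6*5 + 2*(-5)
= 30 + (-10) = 20

20


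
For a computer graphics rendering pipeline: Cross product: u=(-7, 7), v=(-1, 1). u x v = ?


u x v = u_x*v_y - u_y*v_x = (-7)*1 - 7*(-1)
= (-7) - (-7) = 0

0


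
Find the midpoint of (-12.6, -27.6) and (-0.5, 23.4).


M = (((-12.6)+(-0.5))/2, ((-27.6)+23.4)/2)
= (-6.55, -2.1)

(-6.55, -2.1)


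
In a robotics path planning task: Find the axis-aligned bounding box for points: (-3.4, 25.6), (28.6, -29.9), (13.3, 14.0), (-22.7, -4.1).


x range: [-22.7, 28.6]
y range: [-29.9, 25.6]
Bounding box: (-22.7,-29.9) to (28.6,25.6)

(-22.7,-29.9) to (28.6,25.6)


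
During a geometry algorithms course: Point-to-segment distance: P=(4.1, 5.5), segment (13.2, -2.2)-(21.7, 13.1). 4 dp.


Project P onto AB: t = 0.1321 (clamped to [0,1])
Closest point on segment: (14.3226, -0.1792)
Distance: 11.6943

11.6943


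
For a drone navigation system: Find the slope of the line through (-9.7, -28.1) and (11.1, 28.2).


slope = (y2-y1)/(x2-x1) = (28.2-(-28.1))/(11.1-(-9.7)) = 56.3/20.8 = 2.7067

2.7067


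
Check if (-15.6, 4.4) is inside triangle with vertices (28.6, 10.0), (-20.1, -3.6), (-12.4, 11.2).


Cross products: AB x AP = -328.4, BC x BP = -5, CA x CP = -282.64
All same sign? yes

Yes, inside


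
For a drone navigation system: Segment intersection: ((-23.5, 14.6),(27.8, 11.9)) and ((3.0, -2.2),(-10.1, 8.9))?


Cross products: d1=74.07, d2=-459.99, d3=-790.29, d4=-256.23
d1*d2 < 0 and d3*d4 < 0? no

No, they don't intersect


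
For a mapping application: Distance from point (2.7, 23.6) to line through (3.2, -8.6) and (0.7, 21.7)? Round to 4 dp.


|cross product| = 65.35
|line direction| = sqrt(924.34) = 30.403
Distance = 65.35/sqrt(924.34) = 2.1495

2.1495


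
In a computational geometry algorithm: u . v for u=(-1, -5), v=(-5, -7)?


u . v = u_x*v_x + u_y*v_y = (-1)*(-5) + (-5)*(-7)
= 5 + 35 = 40

40


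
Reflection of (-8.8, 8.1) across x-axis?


Reflection over x-axis: (x,y) -> (x,-y)
(-8.8, 8.1) -> (-8.8, -8.1)

(-8.8, -8.1)


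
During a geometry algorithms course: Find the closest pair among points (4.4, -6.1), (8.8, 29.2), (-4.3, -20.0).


d(P0,P1) = 35.5732, d(P0,P2) = 16.3982, d(P1,P2) = 50.9141
Closest: P0 and P2

Closest pair: (4.4, -6.1) and (-4.3, -20.0), distance = 16.3982


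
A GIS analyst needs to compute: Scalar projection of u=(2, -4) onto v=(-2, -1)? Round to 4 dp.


u.v = 0, |v| = sqrt(5) = 2.2361
Scalar projection = u.v / |v| = 0 / sqrt(5) = 0

0


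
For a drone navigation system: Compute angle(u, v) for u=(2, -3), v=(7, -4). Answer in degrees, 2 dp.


u.v = 26, |u| = sqrt(13) = 3.6056, |v| = sqrt(65) = 8.0623
cos(theta) = u.v/(|u||v|) = 26/sqrt(845) = 0.894427
theta = acos(0.894427) = 26.57 degrees

26.57 degrees


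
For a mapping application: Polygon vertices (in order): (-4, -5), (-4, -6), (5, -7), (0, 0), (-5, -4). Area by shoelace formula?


Shoelace sum: ((-4)*(-6) - (-4)*(-5)) + ((-4)*(-7) - 5*(-6)) + (5*0 - 0*(-7)) + (0*(-4) - (-5)*0) + ((-5)*(-5) - (-4)*(-4))
= 71
Area = |71|/2 = 35.5

35.5


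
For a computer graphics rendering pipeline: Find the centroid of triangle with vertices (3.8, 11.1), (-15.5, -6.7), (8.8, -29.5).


Centroid = ((x_A+x_B+x_C)/3, (y_A+y_B+y_C)/3)
= ((3.8+(-15.5)+8.8)/3, (11.1+(-6.7)+(-29.5))/3)
= (-0.9667, -8.3667)

(-0.9667, -8.3667)


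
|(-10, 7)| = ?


|u| = sqrt((-10)^2 + 7^2) = sqrt(149) = 12.2066

12.2066


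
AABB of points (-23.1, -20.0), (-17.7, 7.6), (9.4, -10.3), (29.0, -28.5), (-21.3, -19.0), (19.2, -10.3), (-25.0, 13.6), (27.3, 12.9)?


x range: [-25, 29]
y range: [-28.5, 13.6]
Bounding box: (-25,-28.5) to (29,13.6)

(-25,-28.5) to (29,13.6)


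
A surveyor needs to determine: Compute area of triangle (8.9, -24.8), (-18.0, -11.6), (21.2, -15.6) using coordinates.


Area = |x_A(y_B-y_C) + x_B(y_C-y_A) + x_C(y_A-y_B)|/2
= |35.6 + (-165.6) + (-279.84)|/2
= 409.84/2 = 204.92

204.92


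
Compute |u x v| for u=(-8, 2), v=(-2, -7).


|u x v| = |(-8)*(-7) - 2*(-2)|
= |56 - (-4)| = 60

60


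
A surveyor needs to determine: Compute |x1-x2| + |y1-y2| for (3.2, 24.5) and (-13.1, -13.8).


|3.2-(-13.1)| + |24.5-(-13.8)| = 16.3 + 38.3 = 54.6

54.6


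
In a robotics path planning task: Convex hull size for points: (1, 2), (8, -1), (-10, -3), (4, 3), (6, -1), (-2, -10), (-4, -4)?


Convex hull vertices (CCW): (-10, -3), (-2, -10), (8, -1), (4, 3), (1, 2)
Count = 5

5


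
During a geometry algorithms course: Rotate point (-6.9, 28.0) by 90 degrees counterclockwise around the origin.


90° CCW: (x,y) -> (-y, x)
(-6.9,28) -> (-28, -6.9)

(-28, -6.9)


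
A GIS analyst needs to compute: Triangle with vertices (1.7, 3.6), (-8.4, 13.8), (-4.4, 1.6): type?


Side lengths squared: AB^2=206.05, BC^2=164.84, CA^2=41.21
Sorted: [41.21, 164.84, 206.05]
By sides: Scalene, By angles: Right

Scalene, Right


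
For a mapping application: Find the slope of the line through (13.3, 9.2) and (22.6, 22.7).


slope = (y2-y1)/(x2-x1) = (22.7-9.2)/(22.6-13.3) = 13.5/9.3 = 1.4516

1.4516


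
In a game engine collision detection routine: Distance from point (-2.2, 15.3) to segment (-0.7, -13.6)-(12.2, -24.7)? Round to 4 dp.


Project P onto AB: t = 0 (clamped to [0,1])
Closest point on segment: (-0.7, -13.6)
Distance: 28.9389

28.9389


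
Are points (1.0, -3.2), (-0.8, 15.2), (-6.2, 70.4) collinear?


Cross product: ((-0.8)-1)*(70.4-(-3.2)) - (15.2-(-3.2))*((-6.2)-1)
= 0

Yes, collinear


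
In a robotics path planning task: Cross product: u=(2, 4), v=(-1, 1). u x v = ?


u x v = u_x*v_y - u_y*v_x = 2*1 - 4*(-1)
= 2 - (-4) = 6

6


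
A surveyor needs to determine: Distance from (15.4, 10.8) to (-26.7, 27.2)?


dx=-42.1, dy=16.4
d^2 = (-42.1)^2 + 16.4^2 = 2041.37
d = sqrt(2041.37) = 45.1815

45.1815


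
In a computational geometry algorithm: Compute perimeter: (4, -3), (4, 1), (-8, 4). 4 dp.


Sides: (4, -3)->(4, 1): sqrt(16) = 4, (4, 1)->(-8, 4): sqrt(153) = 12.369317, (-8, 4)->(4, -3): sqrt(193) = 13.892444
Sum = 30.261761
Perimeter = 30.2618

30.2618


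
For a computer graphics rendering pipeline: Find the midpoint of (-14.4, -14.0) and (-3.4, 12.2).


M = (((-14.4)+(-3.4))/2, ((-14)+12.2)/2)
= (-8.9, -0.9)

(-8.9, -0.9)


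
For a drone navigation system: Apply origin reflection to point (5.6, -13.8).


Reflection over origin: (x,y) -> (-x,-y)
(5.6, -13.8) -> (-5.6, 13.8)

(-5.6, 13.8)


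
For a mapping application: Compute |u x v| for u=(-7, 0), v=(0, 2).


|u x v| = |(-7)*2 - 0*0|
= |(-14) - 0| = 14

14


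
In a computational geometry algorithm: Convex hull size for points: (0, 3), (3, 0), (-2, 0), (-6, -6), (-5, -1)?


Convex hull vertices (CCW): (-6, -6), (3, 0), (0, 3), (-5, -1)
Count = 4

4


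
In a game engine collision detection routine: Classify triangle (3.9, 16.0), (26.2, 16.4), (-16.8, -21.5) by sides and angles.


Side lengths squared: AB^2=497.45, BC^2=3285.41, CA^2=1834.74
Sorted: [497.45, 1834.74, 3285.41]
By sides: Scalene, By angles: Obtuse

Scalene, Obtuse


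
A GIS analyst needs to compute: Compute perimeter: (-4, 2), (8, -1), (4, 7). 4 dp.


Sides: (-4, 2)->(8, -1): sqrt(153) = 12.369317, (8, -1)->(4, 7): sqrt(80) = 8.944272, (4, 7)->(-4, 2): sqrt(89) = 9.433981
Sum = 30.74757
Perimeter = 30.7476

30.7476


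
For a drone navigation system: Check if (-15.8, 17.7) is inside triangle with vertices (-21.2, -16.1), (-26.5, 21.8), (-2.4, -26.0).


Cross products: AB x AP = -383.8, BC x BP = 412.65, CA x CP = -688.9
All same sign? no

No, outside


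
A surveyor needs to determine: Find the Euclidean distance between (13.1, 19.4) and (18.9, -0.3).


dx=5.8, dy=-19.7
d^2 = 5.8^2 + (-19.7)^2 = 421.73
d = sqrt(421.73) = 20.5361

20.5361


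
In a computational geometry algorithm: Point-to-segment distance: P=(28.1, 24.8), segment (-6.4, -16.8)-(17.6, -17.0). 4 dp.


Project P onto AB: t = 1 (clamped to [0,1])
Closest point on segment: (17.6, -17)
Distance: 43.0986

43.0986


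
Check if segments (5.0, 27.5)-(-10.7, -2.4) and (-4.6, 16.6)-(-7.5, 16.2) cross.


Cross products: d1=-27.77, d2=52.66, d3=-115.91, d4=-196.34
d1*d2 < 0 and d3*d4 < 0? no

No, they don't intersect


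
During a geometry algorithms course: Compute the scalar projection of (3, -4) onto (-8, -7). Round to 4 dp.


u.v = 4, |v| = sqrt(113) = 10.6301
Scalar projection = u.v / |v| = 4 / sqrt(113) = 0.3763

0.3763


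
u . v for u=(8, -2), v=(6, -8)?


u . v = u_x*v_x + u_y*v_y = 8*6 + (-2)*(-8)
= 48 + 16 = 64

64


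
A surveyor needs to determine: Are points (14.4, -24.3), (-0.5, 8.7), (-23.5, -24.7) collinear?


Cross product: ((-0.5)-14.4)*((-24.7)-(-24.3)) - (8.7-(-24.3))*((-23.5)-14.4)
= 1256.66

No, not collinear


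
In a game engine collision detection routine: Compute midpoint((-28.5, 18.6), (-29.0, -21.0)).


M = (((-28.5)+(-29))/2, (18.6+(-21))/2)
= (-28.75, -1.2)

(-28.75, -1.2)


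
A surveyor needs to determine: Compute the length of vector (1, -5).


|u| = sqrt(1^2 + (-5)^2) = sqrt(26) = 5.099

5.099


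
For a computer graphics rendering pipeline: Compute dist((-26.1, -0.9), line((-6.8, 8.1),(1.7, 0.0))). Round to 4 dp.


|cross product| = 232.83
|line direction| = sqrt(137.86) = 11.7414
Distance = 232.83/sqrt(137.86) = 19.8299

19.8299


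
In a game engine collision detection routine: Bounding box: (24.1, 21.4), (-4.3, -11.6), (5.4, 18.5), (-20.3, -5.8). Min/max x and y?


x range: [-20.3, 24.1]
y range: [-11.6, 21.4]
Bounding box: (-20.3,-11.6) to (24.1,21.4)

(-20.3,-11.6) to (24.1,21.4)


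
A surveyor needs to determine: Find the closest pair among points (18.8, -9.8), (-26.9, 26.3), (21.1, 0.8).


d(P0,P1) = 58.2383, d(P0,P2) = 10.8467, d(P1,P2) = 54.353
Closest: P0 and P2

Closest pair: (18.8, -9.8) and (21.1, 0.8), distance = 10.8467


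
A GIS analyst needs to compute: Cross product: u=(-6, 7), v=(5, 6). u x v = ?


u x v = u_x*v_y - u_y*v_x = (-6)*6 - 7*5
= (-36) - 35 = -71

-71


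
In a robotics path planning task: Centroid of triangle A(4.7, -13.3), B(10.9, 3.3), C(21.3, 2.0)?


Centroid = ((x_A+x_B+x_C)/3, (y_A+y_B+y_C)/3)
= ((4.7+10.9+21.3)/3, ((-13.3)+3.3+2)/3)
= (12.3, -2.6667)

(12.3, -2.6667)


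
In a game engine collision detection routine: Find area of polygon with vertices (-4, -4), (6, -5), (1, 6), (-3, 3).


Shoelace sum: ((-4)*(-5) - 6*(-4)) + (6*6 - 1*(-5)) + (1*3 - (-3)*6) + ((-3)*(-4) - (-4)*3)
= 130
Area = |130|/2 = 65

65


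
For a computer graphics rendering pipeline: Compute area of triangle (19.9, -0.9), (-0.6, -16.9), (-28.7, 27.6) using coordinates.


Area = |x_A(y_B-y_C) + x_B(y_C-y_A) + x_C(y_A-y_B)|/2
= |(-885.55) + (-17.1) + (-459.2)|/2
= 1361.85/2 = 680.925

680.925


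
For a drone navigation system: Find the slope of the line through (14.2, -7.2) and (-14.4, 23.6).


slope = (y2-y1)/(x2-x1) = (23.6-(-7.2))/((-14.4)-14.2) = 30.8/(-28.6) = -1.0769

-1.0769


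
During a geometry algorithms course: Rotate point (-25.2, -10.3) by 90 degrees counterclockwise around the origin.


90° CCW: (x,y) -> (-y, x)
(-25.2,-10.3) -> (10.3, -25.2)

(10.3, -25.2)


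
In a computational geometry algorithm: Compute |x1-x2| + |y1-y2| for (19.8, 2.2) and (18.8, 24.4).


|19.8-18.8| + |2.2-24.4| = 1 + 22.2 = 23.2

23.2


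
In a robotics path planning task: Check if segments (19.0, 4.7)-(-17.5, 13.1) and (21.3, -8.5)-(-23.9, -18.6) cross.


Cross products: d1=-619.87, d2=-1368.2, d3=462.48, d4=1210.81
d1*d2 < 0 and d3*d4 < 0? no

No, they don't intersect


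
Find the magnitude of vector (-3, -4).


|u| = sqrt((-3)^2 + (-4)^2) = sqrt(25) = 5

5


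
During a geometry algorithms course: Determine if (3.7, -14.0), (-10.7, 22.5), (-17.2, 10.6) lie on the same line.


Cross product: ((-10.7)-3.7)*(10.6-(-14)) - (22.5-(-14))*((-17.2)-3.7)
= 408.61

No, not collinear


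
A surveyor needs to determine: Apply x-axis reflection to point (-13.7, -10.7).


Reflection over x-axis: (x,y) -> (x,-y)
(-13.7, -10.7) -> (-13.7, 10.7)

(-13.7, 10.7)


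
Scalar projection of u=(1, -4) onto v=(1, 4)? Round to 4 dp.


u.v = -15, |v| = sqrt(17) = 4.1231
Scalar projection = u.v / |v| = -15 / sqrt(17) = -3.638

-3.638


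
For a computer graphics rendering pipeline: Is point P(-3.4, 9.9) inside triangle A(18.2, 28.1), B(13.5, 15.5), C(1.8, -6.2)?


Cross products: AB x AP = -186.62, BC x BP = -301.21, CA x CP = 442.4
All same sign? no

No, outside


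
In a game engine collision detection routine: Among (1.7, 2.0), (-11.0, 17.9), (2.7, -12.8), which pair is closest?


d(P0,P1) = 20.3494, d(P0,P2) = 14.8337, d(P1,P2) = 33.6181
Closest: P0 and P2

Closest pair: (1.7, 2.0) and (2.7, -12.8), distance = 14.8337


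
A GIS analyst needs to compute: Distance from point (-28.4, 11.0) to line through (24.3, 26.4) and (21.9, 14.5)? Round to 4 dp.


|cross product| = 590.17
|line direction| = sqrt(147.37) = 12.1396
Distance = 590.17/sqrt(147.37) = 48.6153

48.6153


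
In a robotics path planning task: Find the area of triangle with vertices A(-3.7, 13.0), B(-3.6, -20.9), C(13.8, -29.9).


Area = |x_A(y_B-y_C) + x_B(y_C-y_A) + x_C(y_A-y_B)|/2
= |(-33.3) + 154.44 + 467.82|/2
= 588.96/2 = 294.48

294.48


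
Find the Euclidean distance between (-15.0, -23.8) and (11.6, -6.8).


dx=26.6, dy=17
d^2 = 26.6^2 + 17^2 = 996.56
d = sqrt(996.56) = 31.5683

31.5683


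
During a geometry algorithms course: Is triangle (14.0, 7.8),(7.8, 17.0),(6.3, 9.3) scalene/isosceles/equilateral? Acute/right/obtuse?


Side lengths squared: AB^2=123.08, BC^2=61.54, CA^2=61.54
Sorted: [61.54, 61.54, 123.08]
By sides: Isosceles, By angles: Right

Isosceles, Right


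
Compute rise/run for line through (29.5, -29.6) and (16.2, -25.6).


slope = (y2-y1)/(x2-x1) = ((-25.6)-(-29.6))/(16.2-29.5) = 4/(-13.3) = -0.3008

-0.3008


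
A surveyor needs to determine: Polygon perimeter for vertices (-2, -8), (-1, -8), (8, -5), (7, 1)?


Sides: (-2, -8)->(-1, -8): sqrt(1) = 1, (-1, -8)->(8, -5): sqrt(90) = 9.486833, (8, -5)->(7, 1): sqrt(37) = 6.082763, (7, 1)->(-2, -8): sqrt(162) = 12.727922
Sum = 29.297518
Perimeter = 29.2975

29.2975


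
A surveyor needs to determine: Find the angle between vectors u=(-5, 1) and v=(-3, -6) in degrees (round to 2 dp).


u.v = 9, |u| = sqrt(26) = 5.099, |v| = sqrt(45) = 6.7082
cos(theta) = u.v/(|u||v|) = 9/sqrt(1170) = 0.263117
theta = acos(0.263117) = 74.74 degrees

74.74 degrees


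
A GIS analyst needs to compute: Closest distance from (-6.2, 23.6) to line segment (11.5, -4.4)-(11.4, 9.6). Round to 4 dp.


Project P onto AB: t = 1 (clamped to [0,1])
Closest point on segment: (11.4, 9.6)
Distance: 22.4891

22.4891


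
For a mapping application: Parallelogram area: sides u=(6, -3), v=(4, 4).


|u x v| = |6*4 - (-3)*4|
= |24 - (-12)| = 36

36


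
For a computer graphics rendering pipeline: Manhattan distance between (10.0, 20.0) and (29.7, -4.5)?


|10-29.7| + |20-(-4.5)| = 19.7 + 24.5 = 44.2

44.2


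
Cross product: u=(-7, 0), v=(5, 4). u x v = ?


u x v = u_x*v_y - u_y*v_x = (-7)*4 - 0*5
= (-28) - 0 = -28

-28


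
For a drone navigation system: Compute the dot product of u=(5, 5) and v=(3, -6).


u . v = u_x*v_x + u_y*v_y = 5*3 + 5*(-6)
= 15 + (-30) = -15

-15


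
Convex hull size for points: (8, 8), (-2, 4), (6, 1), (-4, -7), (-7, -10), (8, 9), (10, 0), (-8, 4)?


Convex hull vertices (CCW): (-8, 4), (-7, -10), (10, 0), (8, 9)
Count = 4

4


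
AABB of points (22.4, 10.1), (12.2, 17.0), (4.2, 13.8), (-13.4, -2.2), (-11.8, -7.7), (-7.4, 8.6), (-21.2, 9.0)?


x range: [-21.2, 22.4]
y range: [-7.7, 17]
Bounding box: (-21.2,-7.7) to (22.4,17)

(-21.2,-7.7) to (22.4,17)


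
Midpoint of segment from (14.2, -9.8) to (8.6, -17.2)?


M = ((14.2+8.6)/2, ((-9.8)+(-17.2))/2)
= (11.4, -13.5)

(11.4, -13.5)


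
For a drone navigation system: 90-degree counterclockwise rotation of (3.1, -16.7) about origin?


90° CCW: (x,y) -> (-y, x)
(3.1,-16.7) -> (16.7, 3.1)

(16.7, 3.1)


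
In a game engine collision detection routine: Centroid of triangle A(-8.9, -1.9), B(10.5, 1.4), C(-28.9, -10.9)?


Centroid = ((x_A+x_B+x_C)/3, (y_A+y_B+y_C)/3)
= (((-8.9)+10.5+(-28.9))/3, ((-1.9)+1.4+(-10.9))/3)
= (-9.1, -3.8)

(-9.1, -3.8)


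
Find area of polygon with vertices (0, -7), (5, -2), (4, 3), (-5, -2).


Shoelace sum: (0*(-2) - 5*(-7)) + (5*3 - 4*(-2)) + (4*(-2) - (-5)*3) + ((-5)*(-7) - 0*(-2))
= 100
Area = |100|/2 = 50

50


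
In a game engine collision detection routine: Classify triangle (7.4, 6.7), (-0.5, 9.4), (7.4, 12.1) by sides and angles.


Side lengths squared: AB^2=69.7, BC^2=69.7, CA^2=29.16
Sorted: [29.16, 69.7, 69.7]
By sides: Isosceles, By angles: Acute

Isosceles, Acute


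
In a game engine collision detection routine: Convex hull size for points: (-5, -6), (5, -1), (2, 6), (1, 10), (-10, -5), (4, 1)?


Convex hull vertices (CCW): (-10, -5), (-5, -6), (5, -1), (1, 10)
Count = 4

4


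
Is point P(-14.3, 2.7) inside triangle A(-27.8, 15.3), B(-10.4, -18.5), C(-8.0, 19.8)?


Cross products: AB x AP = 237.06, BC x BP = 200.25, CA x CP = 310.23
All same sign? yes

Yes, inside


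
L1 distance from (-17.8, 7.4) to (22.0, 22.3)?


|(-17.8)-22| + |7.4-22.3| = 39.8 + 14.9 = 54.7

54.7


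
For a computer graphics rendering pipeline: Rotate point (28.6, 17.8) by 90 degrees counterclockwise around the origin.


90° CCW: (x,y) -> (-y, x)
(28.6,17.8) -> (-17.8, 28.6)

(-17.8, 28.6)


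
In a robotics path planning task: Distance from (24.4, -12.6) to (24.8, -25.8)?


dx=0.4, dy=-13.2
d^2 = 0.4^2 + (-13.2)^2 = 174.4
d = sqrt(174.4) = 13.2061

13.2061


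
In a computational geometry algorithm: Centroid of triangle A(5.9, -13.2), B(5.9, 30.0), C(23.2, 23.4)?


Centroid = ((x_A+x_B+x_C)/3, (y_A+y_B+y_C)/3)
= ((5.9+5.9+23.2)/3, ((-13.2)+30+23.4)/3)
= (11.6667, 13.4)

(11.6667, 13.4)


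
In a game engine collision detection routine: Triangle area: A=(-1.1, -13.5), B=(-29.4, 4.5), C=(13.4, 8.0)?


Area = |x_A(y_B-y_C) + x_B(y_C-y_A) + x_C(y_A-y_B)|/2
= |3.85 + (-632.1) + (-241.2)|/2
= 869.45/2 = 434.725

434.725


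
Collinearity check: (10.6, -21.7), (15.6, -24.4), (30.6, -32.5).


Cross product: (15.6-10.6)*((-32.5)-(-21.7)) - ((-24.4)-(-21.7))*(30.6-10.6)
= 0

Yes, collinear


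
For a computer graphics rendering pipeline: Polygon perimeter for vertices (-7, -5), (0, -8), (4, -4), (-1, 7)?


Sides: (-7, -5)->(0, -8): sqrt(58) = 7.615773, (0, -8)->(4, -4): sqrt(32) = 5.656854, (4, -4)->(-1, 7): sqrt(146) = 12.083046, (-1, 7)->(-7, -5): sqrt(180) = 13.416408
Sum = 38.772081
Perimeter = 38.7721

38.7721


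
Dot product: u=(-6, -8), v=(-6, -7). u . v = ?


u . v = u_x*v_x + u_y*v_y = (-6)*(-6) + (-8)*(-7)
= 36 + 56 = 92

92


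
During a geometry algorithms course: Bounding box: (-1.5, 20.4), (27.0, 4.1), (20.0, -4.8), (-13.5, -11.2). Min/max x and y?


x range: [-13.5, 27]
y range: [-11.2, 20.4]
Bounding box: (-13.5,-11.2) to (27,20.4)

(-13.5,-11.2) to (27,20.4)


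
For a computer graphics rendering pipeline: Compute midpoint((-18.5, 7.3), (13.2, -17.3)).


M = (((-18.5)+13.2)/2, (7.3+(-17.3))/2)
= (-2.65, -5)

(-2.65, -5)


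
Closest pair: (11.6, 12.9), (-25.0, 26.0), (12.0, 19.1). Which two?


d(P0,P1) = 38.8738, d(P0,P2) = 6.2129, d(P1,P2) = 37.6379
Closest: P0 and P2

Closest pair: (11.6, 12.9) and (12.0, 19.1), distance = 6.2129


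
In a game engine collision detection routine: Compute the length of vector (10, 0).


|u| = sqrt(10^2 + 0^2) = sqrt(100) = 10

10


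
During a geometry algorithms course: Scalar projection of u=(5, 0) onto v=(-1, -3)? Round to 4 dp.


u.v = -5, |v| = sqrt(10) = 3.1623
Scalar projection = u.v / |v| = -5 / sqrt(10) = -1.5811

-1.5811


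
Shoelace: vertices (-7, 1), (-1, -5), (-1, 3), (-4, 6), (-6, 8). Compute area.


Shoelace sum: ((-7)*(-5) - (-1)*1) + ((-1)*3 - (-1)*(-5)) + ((-1)*6 - (-4)*3) + ((-4)*8 - (-6)*6) + ((-6)*1 - (-7)*8)
= 88
Area = |88|/2 = 44

44


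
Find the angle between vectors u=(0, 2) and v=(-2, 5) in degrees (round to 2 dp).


u.v = 10, |u| = sqrt(4) = 2, |v| = sqrt(29) = 5.3852
cos(theta) = u.v/(|u||v|) = 10/sqrt(116) = 0.928477
theta = acos(0.928477) = 21.8 degrees

21.8 degrees


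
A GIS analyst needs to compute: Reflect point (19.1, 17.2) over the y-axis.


Reflection over y-axis: (x,y) -> (-x,y)
(19.1, 17.2) -> (-19.1, 17.2)

(-19.1, 17.2)


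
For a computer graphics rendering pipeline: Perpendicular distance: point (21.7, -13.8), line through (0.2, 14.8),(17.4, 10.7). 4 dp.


|cross product| = 403.77
|line direction| = sqrt(312.65) = 17.6819
Distance = 403.77/sqrt(312.65) = 22.8352

22.8352


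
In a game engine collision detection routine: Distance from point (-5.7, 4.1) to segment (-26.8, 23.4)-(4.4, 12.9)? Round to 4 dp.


Project P onto AB: t = 0.7945 (clamped to [0,1])
Closest point on segment: (-2.0122, 15.058)
Distance: 11.5619

11.5619


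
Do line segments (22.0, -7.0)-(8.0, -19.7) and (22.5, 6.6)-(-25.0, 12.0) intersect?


Cross products: d1=648.7, d2=1327.55, d3=-184.05, d4=-862.9
d1*d2 < 0 and d3*d4 < 0? no

No, they don't intersect


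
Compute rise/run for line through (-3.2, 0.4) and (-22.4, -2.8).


slope = (y2-y1)/(x2-x1) = ((-2.8)-0.4)/((-22.4)-(-3.2)) = (-3.2)/(-19.2) = 0.1667

0.1667


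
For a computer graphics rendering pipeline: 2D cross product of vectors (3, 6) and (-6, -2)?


u x v = u_x*v_y - u_y*v_x = 3*(-2) - 6*(-6)
= (-6) - (-36) = 30

30


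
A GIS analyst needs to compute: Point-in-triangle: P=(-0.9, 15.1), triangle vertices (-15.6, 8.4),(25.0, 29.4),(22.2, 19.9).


Cross products: AB x AP = -36.68, BC x BP = -206.01, CA x CP = -84.21
All same sign? yes

Yes, inside


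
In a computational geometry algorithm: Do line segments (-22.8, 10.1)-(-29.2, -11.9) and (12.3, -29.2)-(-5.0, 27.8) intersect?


Cross products: d1=1320.81, d2=2066.21, d3=1023.72, d4=278.32
d1*d2 < 0 and d3*d4 < 0? no

No, they don't intersect


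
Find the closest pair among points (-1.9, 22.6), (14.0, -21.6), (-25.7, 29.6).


d(P0,P1) = 46.9729, d(P0,P2) = 24.8081, d(P1,P2) = 64.7883
Closest: P0 and P2

Closest pair: (-1.9, 22.6) and (-25.7, 29.6), distance = 24.8081


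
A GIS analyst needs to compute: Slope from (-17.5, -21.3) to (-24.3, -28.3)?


slope = (y2-y1)/(x2-x1) = ((-28.3)-(-21.3))/((-24.3)-(-17.5)) = (-7)/(-6.8) = 1.0294

1.0294


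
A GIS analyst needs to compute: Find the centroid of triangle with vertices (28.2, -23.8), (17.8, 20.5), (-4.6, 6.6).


Centroid = ((x_A+x_B+x_C)/3, (y_A+y_B+y_C)/3)
= ((28.2+17.8+(-4.6))/3, ((-23.8)+20.5+6.6)/3)
= (13.8, 1.1)

(13.8, 1.1)


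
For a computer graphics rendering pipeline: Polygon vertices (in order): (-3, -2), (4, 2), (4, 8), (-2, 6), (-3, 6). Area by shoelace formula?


Shoelace sum: ((-3)*2 - 4*(-2)) + (4*8 - 4*2) + (4*6 - (-2)*8) + ((-2)*6 - (-3)*6) + ((-3)*(-2) - (-3)*6)
= 96
Area = |96|/2 = 48

48


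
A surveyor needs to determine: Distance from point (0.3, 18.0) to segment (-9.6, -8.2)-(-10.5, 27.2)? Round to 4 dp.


Project P onto AB: t = 0.7325 (clamped to [0,1])
Closest point on segment: (-10.2593, 17.7315)
Distance: 10.5627

10.5627


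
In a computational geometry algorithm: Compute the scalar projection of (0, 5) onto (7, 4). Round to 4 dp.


u.v = 20, |v| = sqrt(65) = 8.0623
Scalar projection = u.v / |v| = 20 / sqrt(65) = 2.4807

2.4807


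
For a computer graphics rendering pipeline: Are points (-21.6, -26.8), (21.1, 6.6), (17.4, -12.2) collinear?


Cross product: (21.1-(-21.6))*((-12.2)-(-26.8)) - (6.6-(-26.8))*(17.4-(-21.6))
= -679.18

No, not collinear


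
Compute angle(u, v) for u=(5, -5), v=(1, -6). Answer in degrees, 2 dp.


u.v = 35, |u| = sqrt(50) = 7.0711, |v| = sqrt(37) = 6.0828
cos(theta) = u.v/(|u||v|) = 35/sqrt(1850) = 0.813733
theta = acos(0.813733) = 35.54 degrees

35.54 degrees


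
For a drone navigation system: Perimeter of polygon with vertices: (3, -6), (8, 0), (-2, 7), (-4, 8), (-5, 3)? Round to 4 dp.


Sides: (3, -6)->(8, 0): sqrt(61) = 7.81025, (8, 0)->(-2, 7): sqrt(149) = 12.206556, (-2, 7)->(-4, 8): sqrt(5) = 2.236068, (-4, 8)->(-5, 3): sqrt(26) = 5.09902, (-5, 3)->(3, -6): sqrt(145) = 12.041595
Sum = 39.393489
Perimeter = 39.3935

39.3935


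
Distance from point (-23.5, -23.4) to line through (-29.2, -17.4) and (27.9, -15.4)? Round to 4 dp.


|cross product| = 354
|line direction| = sqrt(3264.41) = 57.135
Distance = 354/sqrt(3264.41) = 6.1959

6.1959


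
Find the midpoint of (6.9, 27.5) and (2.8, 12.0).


M = ((6.9+2.8)/2, (27.5+12)/2)
= (4.85, 19.75)

(4.85, 19.75)


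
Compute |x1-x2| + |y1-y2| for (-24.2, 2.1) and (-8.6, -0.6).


|(-24.2)-(-8.6)| + |2.1-(-0.6)| = 15.6 + 2.7 = 18.3

18.3


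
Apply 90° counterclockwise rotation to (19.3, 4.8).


90° CCW: (x,y) -> (-y, x)
(19.3,4.8) -> (-4.8, 19.3)

(-4.8, 19.3)


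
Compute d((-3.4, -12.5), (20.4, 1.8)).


dx=23.8, dy=14.3
d^2 = 23.8^2 + 14.3^2 = 770.93
d = sqrt(770.93) = 27.7656

27.7656


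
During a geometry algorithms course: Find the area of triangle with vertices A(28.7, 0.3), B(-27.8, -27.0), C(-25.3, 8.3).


Area = |x_A(y_B-y_C) + x_B(y_C-y_A) + x_C(y_A-y_B)|/2
= |(-1013.11) + (-222.4) + (-690.69)|/2
= 1926.2/2 = 963.1

963.1


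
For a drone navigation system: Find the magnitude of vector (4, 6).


|u| = sqrt(4^2 + 6^2) = sqrt(52) = 7.2111

7.2111


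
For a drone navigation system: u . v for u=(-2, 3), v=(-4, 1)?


u . v = u_x*v_x + u_y*v_y = (-2)*(-4) + 3*1
= 8 + 3 = 11

11


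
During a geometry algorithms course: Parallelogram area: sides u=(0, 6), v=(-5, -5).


|u x v| = |0*(-5) - 6*(-5)|
= |0 - (-30)| = 30

30


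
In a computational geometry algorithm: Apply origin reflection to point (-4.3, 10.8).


Reflection over origin: (x,y) -> (-x,-y)
(-4.3, 10.8) -> (4.3, -10.8)

(4.3, -10.8)


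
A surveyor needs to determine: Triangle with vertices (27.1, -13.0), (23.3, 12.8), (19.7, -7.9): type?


Side lengths squared: AB^2=680.08, BC^2=441.45, CA^2=80.77
Sorted: [80.77, 441.45, 680.08]
By sides: Scalene, By angles: Obtuse

Scalene, Obtuse


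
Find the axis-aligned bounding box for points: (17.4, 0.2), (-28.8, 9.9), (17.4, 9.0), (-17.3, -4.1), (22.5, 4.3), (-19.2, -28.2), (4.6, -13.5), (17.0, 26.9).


x range: [-28.8, 22.5]
y range: [-28.2, 26.9]
Bounding box: (-28.8,-28.2) to (22.5,26.9)

(-28.8,-28.2) to (22.5,26.9)


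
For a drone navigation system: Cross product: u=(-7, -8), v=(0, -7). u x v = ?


u x v = u_x*v_y - u_y*v_x = (-7)*(-7) - (-8)*0
= 49 - 0 = 49

49


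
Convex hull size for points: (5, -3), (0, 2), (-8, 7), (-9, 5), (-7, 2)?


Convex hull vertices (CCW): (-9, 5), (-7, 2), (5, -3), (0, 2), (-8, 7)
Count = 5

5


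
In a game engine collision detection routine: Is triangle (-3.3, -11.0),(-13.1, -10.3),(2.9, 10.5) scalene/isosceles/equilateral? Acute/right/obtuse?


Side lengths squared: AB^2=96.53, BC^2=688.64, CA^2=500.69
Sorted: [96.53, 500.69, 688.64]
By sides: Scalene, By angles: Obtuse

Scalene, Obtuse


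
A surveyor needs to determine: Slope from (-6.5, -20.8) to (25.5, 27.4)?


slope = (y2-y1)/(x2-x1) = (27.4-(-20.8))/(25.5-(-6.5)) = 48.2/32 = 1.5063

1.5063


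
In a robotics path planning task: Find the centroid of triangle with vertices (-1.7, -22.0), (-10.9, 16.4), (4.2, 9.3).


Centroid = ((x_A+x_B+x_C)/3, (y_A+y_B+y_C)/3)
= (((-1.7)+(-10.9)+4.2)/3, ((-22)+16.4+9.3)/3)
= (-2.8, 1.2333)

(-2.8, 1.2333)
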